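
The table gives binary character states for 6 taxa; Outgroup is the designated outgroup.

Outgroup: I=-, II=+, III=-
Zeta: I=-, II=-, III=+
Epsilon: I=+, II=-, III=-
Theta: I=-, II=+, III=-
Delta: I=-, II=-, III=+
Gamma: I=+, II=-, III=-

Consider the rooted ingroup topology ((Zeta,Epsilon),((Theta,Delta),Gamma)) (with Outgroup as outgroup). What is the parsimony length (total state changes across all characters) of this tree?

6

Map each character onto ((Zeta,Epsilon),((Theta,Delta),Gamma)) (rooted by Outgroup) and count the minimum state changes it requires (Fitch parsimony):
I: 2; II: 2; III: 2.
Total tree length = 6.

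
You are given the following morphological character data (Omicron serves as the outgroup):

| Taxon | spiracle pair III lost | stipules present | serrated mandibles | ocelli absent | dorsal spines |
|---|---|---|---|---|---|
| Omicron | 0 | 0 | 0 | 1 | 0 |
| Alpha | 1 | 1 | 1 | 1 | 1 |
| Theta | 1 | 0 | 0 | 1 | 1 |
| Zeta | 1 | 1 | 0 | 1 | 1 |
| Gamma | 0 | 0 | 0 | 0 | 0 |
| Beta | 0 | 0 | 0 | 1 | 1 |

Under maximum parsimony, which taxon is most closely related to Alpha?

Character polarity is set by the outgroup: the derived state is whichever differs from the outgroup's state, so for ocelli absent the derived state is '0', and for the remaining characters it is '1'.
spiracle pair III lost (derived state '1') is shared by Alpha, Theta, and Zeta — a synapomorphy uniting that clade.
stipules present: derived state '1' in Alpha and Zeta only — synapomorphy for {Alpha, Zeta}.
serrated mandibles (derived state '1') is unique to Alpha (autapomorphy; uninformative for grouping).
ocelli absent (derived state '0') is unique to Gamma (autapomorphy; uninformative for grouping).
Only Alpha, Beta, Theta, and Zeta show the derived state '1' for dorsal spines, supporting them as a clade.
Most parsimonious ingroup topology: ((((Alpha,Zeta),Theta),Beta),Gamma).
Alpha and Zeta form a cherry on this tree, so they are sister taxa.

Zeta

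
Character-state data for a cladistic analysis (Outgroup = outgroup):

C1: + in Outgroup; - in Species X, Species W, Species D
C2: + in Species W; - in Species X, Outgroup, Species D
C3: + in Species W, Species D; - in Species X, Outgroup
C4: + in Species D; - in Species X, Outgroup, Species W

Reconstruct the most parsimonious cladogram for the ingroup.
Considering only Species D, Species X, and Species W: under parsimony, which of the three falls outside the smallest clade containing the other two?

Character polarity is set by the outgroup: the derived state is whichever differs from the outgroup's state, so for C1 the derived state is '-', and for the remaining characters it is '+'.
C1 (derived state '-') is shared by all ingroup taxa — unites the whole ingroup.
C2 (derived state '+') is unique to Species W (autapomorphy; uninformative for grouping).
Only Species D and Species W show the derived state '+' for C3, supporting them as a clade.
C4 (derived state '+') is unique to Species D (autapomorphy; uninformative for grouping).
Most parsimonious ingroup topology: ((Species D,Species W),Species X).
Species D and Species W share a more recent common ancestor with each other than either does with Species X, so Species X is the least closely related of the three.

Species X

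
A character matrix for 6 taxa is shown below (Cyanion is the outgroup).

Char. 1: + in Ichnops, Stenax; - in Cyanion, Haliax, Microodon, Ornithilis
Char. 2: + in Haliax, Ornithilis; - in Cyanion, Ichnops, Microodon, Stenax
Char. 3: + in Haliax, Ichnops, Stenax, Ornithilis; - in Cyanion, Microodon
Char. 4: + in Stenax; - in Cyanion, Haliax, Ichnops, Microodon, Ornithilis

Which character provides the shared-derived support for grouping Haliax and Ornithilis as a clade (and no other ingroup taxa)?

Char. 2

The outgroup has state '-' for every character, so '+' is the derived state throughout.
Char. 1 (derived state '+') is shared by Ichnops and Stenax — a synapomorphy uniting that clade.
Char. 2: derived state '+' in Haliax and Ornithilis only — synapomorphy for {Haliax, Ornithilis}.
Only Haliax, Ichnops, Ornithilis, and Stenax show the derived state '+' for Char. 3, supporting them as a clade.
Char. 4: derived state '+' in Stenax only — an autapomorphy, so it tells us nothing about relationships among taxa.
Most parsimonious ingroup topology: (((Haliax,Ornithilis),(Ichnops,Stenax)),Microodon).
The clade {Haliax, Ornithilis} is supported by Char. 2: its derived state '+' occurs in exactly those taxa and in no other taxon (including the outgroup).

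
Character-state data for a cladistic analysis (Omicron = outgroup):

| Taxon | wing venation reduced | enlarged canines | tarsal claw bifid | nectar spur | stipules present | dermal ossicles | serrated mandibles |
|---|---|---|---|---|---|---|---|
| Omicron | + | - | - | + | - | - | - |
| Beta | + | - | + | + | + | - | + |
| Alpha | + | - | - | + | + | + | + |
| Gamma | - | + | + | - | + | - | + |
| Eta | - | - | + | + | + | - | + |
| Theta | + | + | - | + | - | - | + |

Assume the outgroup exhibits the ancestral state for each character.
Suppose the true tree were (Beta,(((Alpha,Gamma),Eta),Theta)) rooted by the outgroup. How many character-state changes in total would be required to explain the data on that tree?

12

Map each character onto (Beta,(((Alpha,Gamma),Eta),Theta)) (rooted by Omicron) and count the minimum state changes it requires (Fitch parsimony):
wing venation reduced: 2; enlarged canines: 2; tarsal claw bifid: 3; nectar spur: 1; stipules present: 2; dermal ossicles: 1; serrated mandibles: 1.
Total tree length = 12.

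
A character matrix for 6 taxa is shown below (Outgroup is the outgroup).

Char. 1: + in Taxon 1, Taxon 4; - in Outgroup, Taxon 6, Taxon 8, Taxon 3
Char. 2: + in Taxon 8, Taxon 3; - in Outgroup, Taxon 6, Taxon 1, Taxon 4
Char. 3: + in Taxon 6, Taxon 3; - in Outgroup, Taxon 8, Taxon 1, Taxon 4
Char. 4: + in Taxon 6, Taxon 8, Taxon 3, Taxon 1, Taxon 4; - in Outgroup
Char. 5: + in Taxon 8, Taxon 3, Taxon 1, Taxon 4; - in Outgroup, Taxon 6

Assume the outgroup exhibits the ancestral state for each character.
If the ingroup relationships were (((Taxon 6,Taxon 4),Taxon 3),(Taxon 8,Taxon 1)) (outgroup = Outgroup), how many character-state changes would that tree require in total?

9

Map each character onto (((Taxon 6,Taxon 4),Taxon 3),(Taxon 8,Taxon 1)) (rooted by Outgroup) and count the minimum state changes it requires (Fitch parsimony):
Char. 1: 2; Char. 2: 2; Char. 3: 2; Char. 4: 1; Char. 5: 2.
Total tree length = 9.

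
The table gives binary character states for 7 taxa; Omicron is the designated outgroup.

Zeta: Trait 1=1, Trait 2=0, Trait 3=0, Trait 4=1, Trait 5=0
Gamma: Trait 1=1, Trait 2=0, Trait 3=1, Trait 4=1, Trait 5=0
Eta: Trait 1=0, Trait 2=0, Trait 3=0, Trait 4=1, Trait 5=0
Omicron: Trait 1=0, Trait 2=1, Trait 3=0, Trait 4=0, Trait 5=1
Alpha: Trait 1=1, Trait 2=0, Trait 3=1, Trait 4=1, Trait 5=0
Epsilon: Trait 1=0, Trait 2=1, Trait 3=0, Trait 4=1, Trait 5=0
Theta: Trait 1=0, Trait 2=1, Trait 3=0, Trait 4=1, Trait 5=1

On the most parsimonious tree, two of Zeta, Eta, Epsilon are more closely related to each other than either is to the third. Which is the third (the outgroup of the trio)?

Character polarity is set by the outgroup: the derived state is whichever differs from the outgroup's state, so for Trait 2, Trait 5 the derived state is '0', and for the remaining characters it is '1'.
Trait 1: derived state '1' in Alpha, Gamma, and Zeta only — synapomorphy for {Alpha, Gamma, Zeta}.
Only Alpha, Eta, Gamma, and Zeta show the derived state '0' for Trait 2, supporting them as a clade.
Trait 3 (derived state '1') is shared by Alpha and Gamma — a synapomorphy uniting that clade.
All ingroup taxa share the derived state '1' for Trait 4; it defines the ingroup but does not resolve relationships within it.
Trait 5: derived state '0' in Alpha, Epsilon, Eta, Gamma, and Zeta only — synapomorphy for {Alpha, Epsilon, Eta, Gamma, Zeta}.
Most parsimonious ingroup topology: ((Epsilon,((Zeta,(Alpha,Gamma)),Eta)),Theta).
Eta and Zeta share a more recent common ancestor with each other than either does with Epsilon, so Epsilon is the least closely related of the three.

Epsilon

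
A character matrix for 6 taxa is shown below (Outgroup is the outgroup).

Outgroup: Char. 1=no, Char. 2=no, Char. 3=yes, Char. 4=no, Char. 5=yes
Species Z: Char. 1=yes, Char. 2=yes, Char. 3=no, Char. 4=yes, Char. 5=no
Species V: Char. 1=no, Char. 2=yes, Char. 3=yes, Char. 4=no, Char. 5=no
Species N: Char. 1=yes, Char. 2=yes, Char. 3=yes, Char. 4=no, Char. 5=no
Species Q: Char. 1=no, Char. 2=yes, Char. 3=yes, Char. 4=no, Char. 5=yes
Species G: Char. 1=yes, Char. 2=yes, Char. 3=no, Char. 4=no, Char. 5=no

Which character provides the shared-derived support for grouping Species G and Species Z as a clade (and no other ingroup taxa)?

Char. 3

Character polarity is set by the outgroup: the derived state is whichever differs from the outgroup's state, so for Char. 3, Char. 5 the derived state is 'no', and for the remaining characters it is 'yes'.
Char. 1: derived state 'yes' in Species G, Species N, and Species Z only — synapomorphy for {Species G, Species N, Species Z}.
Char. 2 (derived state 'yes') is shared by all ingroup taxa — unites the whole ingroup.
Char. 3 (derived state 'no') is shared by Species G and Species Z — a synapomorphy uniting that clade.
Char. 4 (derived state 'yes') is unique to Species Z (autapomorphy; uninformative for grouping).
Char. 5: derived state 'no' in Species G, Species N, Species V, and Species Z only — synapomorphy for {Species G, Species N, Species V, Species Z}.
Most parsimonious ingroup topology: ((((Species Z,Species G),Species N),Species V),Species Q).
The clade {Species G, Species Z} is supported by Char. 3: its derived state 'no' occurs in exactly those taxa and in no other taxon (including the outgroup).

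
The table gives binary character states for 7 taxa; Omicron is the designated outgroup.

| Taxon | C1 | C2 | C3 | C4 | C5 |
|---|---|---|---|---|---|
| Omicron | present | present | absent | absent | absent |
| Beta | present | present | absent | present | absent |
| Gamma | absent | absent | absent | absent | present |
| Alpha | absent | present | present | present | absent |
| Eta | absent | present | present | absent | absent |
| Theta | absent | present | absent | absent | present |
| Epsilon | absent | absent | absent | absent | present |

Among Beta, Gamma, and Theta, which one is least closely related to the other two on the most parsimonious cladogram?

Beta

Character polarity is set by the outgroup: the derived state is whichever differs from the outgroup's state, so for C1, C2 the derived state is 'absent', and for the remaining characters it is 'present'.
C1 (derived state 'absent') is shared by Alpha, Epsilon, Eta, Gamma, and Theta — a synapomorphy uniting that clade.
C2 (derived state 'absent') is shared by Epsilon and Gamma — a synapomorphy uniting that clade.
C3: derived state 'present' in Alpha and Eta only — synapomorphy for {Alpha, Eta}.
C4 (state 'present') occurs in Alpha and Beta but conflicts with the nesting implied by the other characters — most parsimoniously interpreted as homoplasy.
C5 (derived state 'present') is shared by Epsilon, Gamma, and Theta — a synapomorphy uniting that clade.
Most parsimonious ingroup topology: (Beta,(((Gamma,Epsilon),Theta),(Alpha,Eta))).
Gamma and Theta share a more recent common ancestor with each other than either does with Beta, so Beta is the least closely related of the three.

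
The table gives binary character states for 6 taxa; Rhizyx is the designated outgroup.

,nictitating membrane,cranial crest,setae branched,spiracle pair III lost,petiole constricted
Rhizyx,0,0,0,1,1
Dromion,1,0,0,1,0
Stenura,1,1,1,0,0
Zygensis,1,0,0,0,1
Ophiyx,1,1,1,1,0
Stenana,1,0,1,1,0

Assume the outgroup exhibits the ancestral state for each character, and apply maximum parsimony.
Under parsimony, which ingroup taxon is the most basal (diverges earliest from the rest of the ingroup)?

Zygensis

Character polarity is set by the outgroup: the derived state is whichever differs from the outgroup's state, so for spiracle pair III lost, petiole constricted the derived state is '0', and for the remaining characters it is '1'.
nictitating membrane (derived state '1') is shared by all ingroup taxa — unites the whole ingroup.
cranial crest (derived state '1') is shared by Ophiyx and Stenura — a synapomorphy uniting that clade.
setae branched: derived state '1' in Ophiyx, Stenana, and Stenura only — synapomorphy for {Ophiyx, Stenana, Stenura}.
spiracle pair III lost (state '0') occurs in Stenura and Zygensis but conflicts with the nesting implied by the other characters — most parsimoniously interpreted as homoplasy.
petiole constricted: derived state '0' in Dromion, Ophiyx, Stenana, and Stenura only — synapomorphy for {Dromion, Ophiyx, Stenana, Stenura}.
Most parsimonious ingroup topology: ((Dromion,((Stenura,Ophiyx),Stenana)),Zygensis).
Zygensis is sister to the clade containing all other ingroup taxa, so it is the earliest-diverging (most basal) ingroup lineage.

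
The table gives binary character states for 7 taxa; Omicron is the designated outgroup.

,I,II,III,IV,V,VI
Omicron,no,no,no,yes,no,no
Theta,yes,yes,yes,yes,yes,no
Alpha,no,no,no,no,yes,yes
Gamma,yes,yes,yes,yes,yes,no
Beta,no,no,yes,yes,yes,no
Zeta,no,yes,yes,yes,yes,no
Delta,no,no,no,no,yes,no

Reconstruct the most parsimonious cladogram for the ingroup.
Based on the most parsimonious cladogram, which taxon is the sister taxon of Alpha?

Delta

Character polarity is set by the outgroup: the derived state is whichever differs from the outgroup's state, so for IV the derived state is 'no', and for the remaining characters it is 'yes'.
Only Gamma and Theta show the derived state 'yes' for I, supporting them as a clade.
II: derived state 'yes' in Gamma, Theta, and Zeta only — synapomorphy for {Gamma, Theta, Zeta}.
Only Beta, Gamma, Theta, and Zeta show the derived state 'yes' for III, supporting them as a clade.
IV (derived state 'no') is shared by Alpha and Delta — a synapomorphy uniting that clade.
All ingroup taxa share the derived state 'yes' for V; it defines the ingroup but does not resolve relationships within it.
VI (derived state 'yes') is unique to Alpha (autapomorphy; uninformative for grouping).
Most parsimonious ingroup topology: ((((Theta,Gamma),Zeta),Beta),(Alpha,Delta)).
Alpha and Delta form a cherry on this tree, so they are sister taxa.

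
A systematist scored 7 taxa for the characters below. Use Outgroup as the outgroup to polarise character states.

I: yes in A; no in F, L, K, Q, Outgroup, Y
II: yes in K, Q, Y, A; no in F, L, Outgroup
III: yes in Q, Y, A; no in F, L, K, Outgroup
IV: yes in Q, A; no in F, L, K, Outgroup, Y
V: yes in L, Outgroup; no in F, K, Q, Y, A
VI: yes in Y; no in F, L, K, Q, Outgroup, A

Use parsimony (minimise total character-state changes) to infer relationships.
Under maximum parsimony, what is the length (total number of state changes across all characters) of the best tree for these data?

Character polarity is set by the outgroup: the derived state is whichever differs from the outgroup's state, so for V the derived state is 'no', and for the remaining characters it is 'yes'.
I: derived state 'yes' in A only — an autapomorphy, so it tells us nothing about relationships among taxa.
II (derived state 'yes') is shared by A, K, Q, and Y — a synapomorphy uniting that clade.
III (derived state 'yes') is shared by A, Q, and Y — a synapomorphy uniting that clade.
IV (derived state 'yes') is shared by A and Q — a synapomorphy uniting that clade.
V (derived state 'no') is shared by A, F, K, Q, and Y — a synapomorphy uniting that clade.
VI (derived state 'yes') is unique to Y (autapomorphy; uninformative for grouping).
Most parsimonious ingroup topology: ((((Y,(A,Q)),K),F),L).
Changes per character on this tree: I: 1; II: 1; III: 1; IV: 1; V: 1; VI: 1.
Total = 6.

6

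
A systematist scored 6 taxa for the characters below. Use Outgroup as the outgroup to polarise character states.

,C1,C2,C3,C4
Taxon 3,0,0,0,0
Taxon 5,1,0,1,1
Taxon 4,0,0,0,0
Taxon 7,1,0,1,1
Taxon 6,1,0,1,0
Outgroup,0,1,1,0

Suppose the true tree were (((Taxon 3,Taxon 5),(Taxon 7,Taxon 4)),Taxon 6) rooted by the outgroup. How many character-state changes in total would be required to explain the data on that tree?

8

Map each character onto (((Taxon 3,Taxon 5),(Taxon 7,Taxon 4)),Taxon 6) (rooted by Outgroup) and count the minimum state changes it requires (Fitch parsimony):
C1: 3; C2: 1; C3: 2; C4: 2.
Total tree length = 8.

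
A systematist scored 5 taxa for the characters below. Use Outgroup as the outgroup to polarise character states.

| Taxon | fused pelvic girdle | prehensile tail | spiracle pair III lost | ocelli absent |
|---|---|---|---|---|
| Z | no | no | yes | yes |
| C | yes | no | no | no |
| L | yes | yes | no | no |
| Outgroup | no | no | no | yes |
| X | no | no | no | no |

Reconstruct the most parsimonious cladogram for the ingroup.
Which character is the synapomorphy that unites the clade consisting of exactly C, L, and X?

Character polarity is set by the outgroup: the derived state is whichever differs from the outgroup's state, so for ocelli absent the derived state is 'no', and for the remaining characters it is 'yes'.
Only C and L show the derived state 'yes' for fused pelvic girdle, supporting them as a clade.
prehensile tail (derived state 'yes') is unique to L (autapomorphy; uninformative for grouping).
spiracle pair III lost: derived state 'yes' in Z only — an autapomorphy, so it tells us nothing about relationships among taxa.
ocelli absent (derived state 'no') is shared by C, L, and X — a synapomorphy uniting that clade.
Most parsimonious ingroup topology: ((X,(L,C)),Z).
The clade {C, L, X} is supported by ocelli absent: its derived state 'no' occurs in exactly those taxa and in no other taxon (including the outgroup).

ocelli absent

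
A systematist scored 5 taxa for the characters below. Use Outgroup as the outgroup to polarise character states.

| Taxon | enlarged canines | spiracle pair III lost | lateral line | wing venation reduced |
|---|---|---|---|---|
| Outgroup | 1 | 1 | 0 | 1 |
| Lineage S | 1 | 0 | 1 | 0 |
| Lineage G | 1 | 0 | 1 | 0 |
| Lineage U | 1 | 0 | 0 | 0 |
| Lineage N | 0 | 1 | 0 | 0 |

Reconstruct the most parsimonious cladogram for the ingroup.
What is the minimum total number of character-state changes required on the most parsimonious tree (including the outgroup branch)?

4

Character polarity is set by the outgroup: the derived state is whichever differs from the outgroup's state, so for enlarged canines, spiracle pair III lost, wing venation reduced the derived state is '0', and for the remaining characters it is '1'.
enlarged canines (derived state '0') is unique to Lineage N (autapomorphy; uninformative for grouping).
spiracle pair III lost (derived state '0') is shared by Lineage G, Lineage S, and Lineage U — a synapomorphy uniting that clade.
Only Lineage G and Lineage S show the derived state '1' for lateral line, supporting them as a clade.
wing venation reduced (derived state '0') is shared by all ingroup taxa — unites the whole ingroup.
Most parsimonious ingroup topology: (((Lineage S,Lineage G),Lineage U),Lineage N).
Changes per character on this tree: enlarged canines: 1; spiracle pair III lost: 1; lateral line: 1; wing venation reduced: 1.
Total = 4.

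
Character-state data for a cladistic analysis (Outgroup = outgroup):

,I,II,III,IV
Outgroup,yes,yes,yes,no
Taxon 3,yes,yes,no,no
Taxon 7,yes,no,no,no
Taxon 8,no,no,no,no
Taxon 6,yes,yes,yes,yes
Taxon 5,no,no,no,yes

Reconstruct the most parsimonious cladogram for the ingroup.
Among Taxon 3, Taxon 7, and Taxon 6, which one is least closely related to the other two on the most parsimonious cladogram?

Taxon 6

Character polarity is set by the outgroup: the derived state is whichever differs from the outgroup's state, so for I, II, III the derived state is 'no', and for the remaining characters it is 'yes'.
Only Taxon 5 and Taxon 8 show the derived state 'no' for I, supporting them as a clade.
II (derived state 'no') is shared by Taxon 5, Taxon 7, and Taxon 8 — a synapomorphy uniting that clade.
III: derived state 'no' in Taxon 3, Taxon 5, Taxon 7, and Taxon 8 only — synapomorphy for {Taxon 3, Taxon 5, Taxon 7, Taxon 8}.
IV groups Taxon 5 and Taxon 6, which is incompatible with the clades supported by the remaining characters; treating it as convergent (homoplasy) costs fewer steps than any alternative tree.
Most parsimonious ingroup topology: ((Taxon 3,(Taxon 7,(Taxon 8,Taxon 5))),Taxon 6).
Taxon 3 and Taxon 7 share a more recent common ancestor with each other than either does with Taxon 6, so Taxon 6 is the least closely related of the three.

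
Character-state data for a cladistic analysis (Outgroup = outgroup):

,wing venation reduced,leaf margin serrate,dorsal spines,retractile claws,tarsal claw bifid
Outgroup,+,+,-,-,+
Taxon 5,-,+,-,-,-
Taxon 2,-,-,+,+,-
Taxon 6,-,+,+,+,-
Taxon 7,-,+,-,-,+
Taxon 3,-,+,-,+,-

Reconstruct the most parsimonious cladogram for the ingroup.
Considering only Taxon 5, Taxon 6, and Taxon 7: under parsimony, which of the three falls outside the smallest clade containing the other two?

Character polarity is set by the outgroup: the derived state is whichever differs from the outgroup's state, so for wing venation reduced, leaf margin serrate, tarsal claw bifid the derived state is '-', and for the remaining characters it is '+'.
wing venation reduced (derived state '-') is shared by all ingroup taxa — unites the whole ingroup.
leaf margin serrate: derived state '-' in Taxon 2 only — an autapomorphy, so it tells us nothing about relationships among taxa.
dorsal spines (derived state '+') is shared by Taxon 2 and Taxon 6 — a synapomorphy uniting that clade.
Only Taxon 2, Taxon 3, and Taxon 6 show the derived state '+' for retractile claws, supporting them as a clade.
Only Taxon 2, Taxon 3, Taxon 5, and Taxon 6 show the derived state '-' for tarsal claw bifid, supporting them as a clade.
Most parsimonious ingroup topology: ((Taxon 5,((Taxon 2,Taxon 6),Taxon 3)),Taxon 7).
Taxon 5 and Taxon 6 share a more recent common ancestor with each other than either does with Taxon 7, so Taxon 7 is the least closely related of the three.

Taxon 7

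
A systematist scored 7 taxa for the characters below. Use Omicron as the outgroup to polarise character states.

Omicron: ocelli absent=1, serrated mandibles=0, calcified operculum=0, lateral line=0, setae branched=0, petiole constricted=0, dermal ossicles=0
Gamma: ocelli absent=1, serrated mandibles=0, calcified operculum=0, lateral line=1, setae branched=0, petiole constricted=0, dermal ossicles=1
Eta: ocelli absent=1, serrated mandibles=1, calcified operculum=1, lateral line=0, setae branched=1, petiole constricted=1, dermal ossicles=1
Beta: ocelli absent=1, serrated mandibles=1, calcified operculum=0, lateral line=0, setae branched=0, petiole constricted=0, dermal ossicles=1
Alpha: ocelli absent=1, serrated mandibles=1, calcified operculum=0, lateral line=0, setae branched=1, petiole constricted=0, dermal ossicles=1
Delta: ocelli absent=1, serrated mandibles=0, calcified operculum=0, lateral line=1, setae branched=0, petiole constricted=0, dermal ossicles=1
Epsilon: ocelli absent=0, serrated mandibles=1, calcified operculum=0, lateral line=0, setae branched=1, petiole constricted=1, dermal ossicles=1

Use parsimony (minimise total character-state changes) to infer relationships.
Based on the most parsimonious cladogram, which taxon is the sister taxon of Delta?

Character polarity is set by the outgroup: the derived state is whichever differs from the outgroup's state, so for ocelli absent the derived state is '0', and for the remaining characters it is '1'.
ocelli absent: derived state '0' in Epsilon only — an autapomorphy, so it tells us nothing about relationships among taxa.
serrated mandibles (derived state '1') is shared by Alpha, Beta, Epsilon, and Eta — a synapomorphy uniting that clade.
calcified operculum (derived state '1') is unique to Eta (autapomorphy; uninformative for grouping).
Only Delta and Gamma show the derived state '1' for lateral line, supporting them as a clade.
Only Alpha, Epsilon, and Eta show the derived state '1' for setae branched, supporting them as a clade.
petiole constricted (derived state '1') is shared by Epsilon and Eta — a synapomorphy uniting that clade.
All ingroup taxa share the derived state '1' for dermal ossicles; it defines the ingroup but does not resolve relationships within it.
Most parsimonious ingroup topology: ((Delta,Gamma),(((Eta,Epsilon),Alpha),Beta)).
Delta and Gamma form a cherry on this tree, so they are sister taxa.

Gamma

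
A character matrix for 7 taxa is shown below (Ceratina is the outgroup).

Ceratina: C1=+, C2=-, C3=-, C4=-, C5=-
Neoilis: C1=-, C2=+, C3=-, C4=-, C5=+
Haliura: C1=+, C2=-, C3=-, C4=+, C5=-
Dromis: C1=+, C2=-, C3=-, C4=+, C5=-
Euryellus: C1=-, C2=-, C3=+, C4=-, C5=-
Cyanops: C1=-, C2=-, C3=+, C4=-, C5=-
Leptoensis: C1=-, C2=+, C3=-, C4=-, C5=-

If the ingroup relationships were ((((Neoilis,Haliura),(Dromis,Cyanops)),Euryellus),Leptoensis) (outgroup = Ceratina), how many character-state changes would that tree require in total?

10

Map each character onto ((((Neoilis,Haliura),(Dromis,Cyanops)),Euryellus),Leptoensis) (rooted by Ceratina) and count the minimum state changes it requires (Fitch parsimony):
C1: 3; C2: 2; C3: 2; C4: 2; C5: 1.
Total tree length = 10.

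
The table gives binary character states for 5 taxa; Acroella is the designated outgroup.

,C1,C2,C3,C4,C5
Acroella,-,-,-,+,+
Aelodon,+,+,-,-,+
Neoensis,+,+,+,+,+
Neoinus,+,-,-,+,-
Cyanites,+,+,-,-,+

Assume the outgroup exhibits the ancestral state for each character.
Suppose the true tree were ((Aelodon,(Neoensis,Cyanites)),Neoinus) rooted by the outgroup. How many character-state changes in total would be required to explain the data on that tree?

Map each character onto ((Aelodon,(Neoensis,Cyanites)),Neoinus) (rooted by Acroella) and count the minimum state changes it requires (Fitch parsimony):
C1: 1; C2: 1; C3: 1; C4: 2; C5: 1.
Total tree length = 6.

6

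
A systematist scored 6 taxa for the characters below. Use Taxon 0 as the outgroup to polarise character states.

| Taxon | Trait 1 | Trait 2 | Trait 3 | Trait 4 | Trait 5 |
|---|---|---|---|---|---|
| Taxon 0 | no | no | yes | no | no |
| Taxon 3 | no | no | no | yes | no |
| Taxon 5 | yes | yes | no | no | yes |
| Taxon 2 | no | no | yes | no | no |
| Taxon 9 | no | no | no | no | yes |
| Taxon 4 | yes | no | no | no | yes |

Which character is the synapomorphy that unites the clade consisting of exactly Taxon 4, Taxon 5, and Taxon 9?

Trait 5

Character polarity is set by the outgroup: the derived state is whichever differs from the outgroup's state, so for Trait 3 the derived state is 'no', and for the remaining characters it is 'yes'.
Only Taxon 4 and Taxon 5 show the derived state 'yes' for Trait 1, supporting them as a clade.
Trait 2: derived state 'yes' in Taxon 5 only — an autapomorphy, so it tells us nothing about relationships among taxa.
Trait 3: derived state 'no' in Taxon 3, Taxon 4, Taxon 5, and Taxon 9 only — synapomorphy for {Taxon 3, Taxon 4, Taxon 5, Taxon 9}.
Trait 4: derived state 'yes' in Taxon 3 only — an autapomorphy, so it tells us nothing about relationships among taxa.
Trait 5 (derived state 'yes') is shared by Taxon 4, Taxon 5, and Taxon 9 — a synapomorphy uniting that clade.
Most parsimonious ingroup topology: ((Taxon 3,((Taxon 5,Taxon 4),Taxon 9)),Taxon 2).
The clade {Taxon 4, Taxon 5, Taxon 9} is supported by Trait 5: its derived state 'yes' occurs in exactly those taxa and in no other taxon (including the outgroup).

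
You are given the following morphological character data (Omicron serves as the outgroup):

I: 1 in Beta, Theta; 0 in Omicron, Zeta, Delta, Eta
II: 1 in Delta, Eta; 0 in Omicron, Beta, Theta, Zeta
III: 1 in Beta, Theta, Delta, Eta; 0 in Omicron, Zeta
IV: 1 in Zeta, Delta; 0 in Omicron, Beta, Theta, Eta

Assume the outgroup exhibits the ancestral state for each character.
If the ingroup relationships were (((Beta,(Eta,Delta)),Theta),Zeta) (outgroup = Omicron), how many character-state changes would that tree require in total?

6

Map each character onto (((Beta,(Eta,Delta)),Theta),Zeta) (rooted by Omicron) and count the minimum state changes it requires (Fitch parsimony):
I: 2; II: 1; III: 1; IV: 2.
Total tree length = 6.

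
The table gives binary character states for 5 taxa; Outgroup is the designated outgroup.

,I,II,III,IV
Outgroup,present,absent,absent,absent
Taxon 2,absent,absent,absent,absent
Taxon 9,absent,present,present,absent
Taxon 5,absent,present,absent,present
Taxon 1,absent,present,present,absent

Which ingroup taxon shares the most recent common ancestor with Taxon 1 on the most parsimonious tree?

Character polarity is set by the outgroup: the derived state is whichever differs from the outgroup's state, so for I the derived state is 'absent', and for the remaining characters it is 'present'.
All ingroup taxa share the derived state 'absent' for I; it defines the ingroup but does not resolve relationships within it.
II: derived state 'present' in Taxon 1, Taxon 5, and Taxon 9 only — synapomorphy for {Taxon 1, Taxon 5, Taxon 9}.
Only Taxon 1 and Taxon 9 show the derived state 'present' for III, supporting them as a clade.
IV: derived state 'present' in Taxon 5 only — an autapomorphy, so it tells us nothing about relationships among taxa.
Most parsimonious ingroup topology: (Taxon 2,((Taxon 9,Taxon 1),Taxon 5)).
Taxon 1 and Taxon 9 form a cherry on this tree, so they are sister taxa.

Taxon 9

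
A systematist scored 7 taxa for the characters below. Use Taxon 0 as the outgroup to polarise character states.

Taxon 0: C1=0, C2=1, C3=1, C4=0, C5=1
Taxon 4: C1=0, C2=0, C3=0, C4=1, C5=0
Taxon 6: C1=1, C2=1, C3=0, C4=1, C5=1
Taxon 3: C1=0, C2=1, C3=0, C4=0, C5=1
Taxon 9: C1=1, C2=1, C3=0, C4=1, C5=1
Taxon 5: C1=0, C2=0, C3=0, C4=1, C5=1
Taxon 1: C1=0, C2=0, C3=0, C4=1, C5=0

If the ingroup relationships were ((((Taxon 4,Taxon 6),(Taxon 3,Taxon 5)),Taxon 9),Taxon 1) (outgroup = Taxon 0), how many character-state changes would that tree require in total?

10

Map each character onto ((((Taxon 4,Taxon 6),(Taxon 3,Taxon 5)),Taxon 9),Taxon 1) (rooted by Taxon 0) and count the minimum state changes it requires (Fitch parsimony):
C1: 2; C2: 3; C3: 1; C4: 2; C5: 2.
Total tree length = 10.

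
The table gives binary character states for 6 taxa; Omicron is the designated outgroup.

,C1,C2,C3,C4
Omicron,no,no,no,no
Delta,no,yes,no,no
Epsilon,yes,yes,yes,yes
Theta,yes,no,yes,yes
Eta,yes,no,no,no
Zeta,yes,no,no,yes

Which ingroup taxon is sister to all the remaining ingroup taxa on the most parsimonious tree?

Delta

The outgroup has state 'no' for every character, so 'yes' is the derived state throughout.
Only Epsilon, Eta, Theta, and Zeta show the derived state 'yes' for C1, supporting them as a clade.
C2 (state 'yes') occurs in Delta and Epsilon but conflicts with the nesting implied by the other characters — most parsimoniously interpreted as homoplasy.
C3 (derived state 'yes') is shared by Epsilon and Theta — a synapomorphy uniting that clade.
C4 (derived state 'yes') is shared by Epsilon, Theta, and Zeta — a synapomorphy uniting that clade.
Most parsimonious ingroup topology: (Delta,(((Epsilon,Theta),Zeta),Eta)).
Delta is sister to the clade containing all other ingroup taxa, so it is the earliest-diverging (most basal) ingroup lineage.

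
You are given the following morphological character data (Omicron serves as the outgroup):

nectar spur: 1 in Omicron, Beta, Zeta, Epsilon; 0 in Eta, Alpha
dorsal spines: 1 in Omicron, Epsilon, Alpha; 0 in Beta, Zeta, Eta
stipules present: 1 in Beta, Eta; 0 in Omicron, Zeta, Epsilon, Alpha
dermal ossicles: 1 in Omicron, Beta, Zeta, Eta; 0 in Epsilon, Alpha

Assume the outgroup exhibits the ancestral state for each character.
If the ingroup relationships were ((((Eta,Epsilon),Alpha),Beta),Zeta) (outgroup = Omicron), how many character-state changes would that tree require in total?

Map each character onto ((((Eta,Epsilon),Alpha),Beta),Zeta) (rooted by Omicron) and count the minimum state changes it requires (Fitch parsimony):
nectar spur: 2; dorsal spines: 3; stipules present: 2; dermal ossicles: 2.
Total tree length = 9.

9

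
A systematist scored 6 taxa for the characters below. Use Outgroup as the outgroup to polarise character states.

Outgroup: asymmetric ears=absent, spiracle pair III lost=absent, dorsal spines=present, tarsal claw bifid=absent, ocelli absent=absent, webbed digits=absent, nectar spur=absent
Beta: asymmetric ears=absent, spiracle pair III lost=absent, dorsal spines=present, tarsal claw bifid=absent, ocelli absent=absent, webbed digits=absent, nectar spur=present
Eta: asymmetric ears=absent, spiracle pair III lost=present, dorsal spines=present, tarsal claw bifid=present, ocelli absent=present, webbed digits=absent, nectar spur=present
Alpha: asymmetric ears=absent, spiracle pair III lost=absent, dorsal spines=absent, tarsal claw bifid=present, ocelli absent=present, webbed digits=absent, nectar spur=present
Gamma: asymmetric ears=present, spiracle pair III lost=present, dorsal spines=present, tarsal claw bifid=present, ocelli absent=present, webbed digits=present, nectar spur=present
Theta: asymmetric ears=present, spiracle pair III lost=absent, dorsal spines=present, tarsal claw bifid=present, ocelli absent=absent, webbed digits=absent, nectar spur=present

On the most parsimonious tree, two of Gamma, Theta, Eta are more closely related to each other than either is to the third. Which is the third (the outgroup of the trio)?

Theta

Character polarity is set by the outgroup: the derived state is whichever differs from the outgroup's state, so for dorsal spines the derived state is 'absent', and for the remaining characters it is 'present'.
asymmetric ears (state 'present') occurs in Gamma and Theta but conflicts with the nesting implied by the other characters — most parsimoniously interpreted as homoplasy.
Only Eta and Gamma show the derived state 'present' for spiracle pair III lost, supporting them as a clade.
dorsal spines (derived state 'absent') is unique to Alpha (autapomorphy; uninformative for grouping).
Only Alpha, Eta, Gamma, and Theta show the derived state 'present' for tarsal claw bifid, supporting them as a clade.
ocelli absent (derived state 'present') is shared by Alpha, Eta, and Gamma — a synapomorphy uniting that clade.
webbed digits (derived state 'present') is unique to Gamma (autapomorphy; uninformative for grouping).
nectar spur (derived state 'present') is shared by all ingroup taxa — unites the whole ingroup.
Most parsimonious ingroup topology: (Beta,(((Eta,Gamma),Alpha),Theta)).
Eta and Gamma share a more recent common ancestor with each other than either does with Theta, so Theta is the least closely related of the three.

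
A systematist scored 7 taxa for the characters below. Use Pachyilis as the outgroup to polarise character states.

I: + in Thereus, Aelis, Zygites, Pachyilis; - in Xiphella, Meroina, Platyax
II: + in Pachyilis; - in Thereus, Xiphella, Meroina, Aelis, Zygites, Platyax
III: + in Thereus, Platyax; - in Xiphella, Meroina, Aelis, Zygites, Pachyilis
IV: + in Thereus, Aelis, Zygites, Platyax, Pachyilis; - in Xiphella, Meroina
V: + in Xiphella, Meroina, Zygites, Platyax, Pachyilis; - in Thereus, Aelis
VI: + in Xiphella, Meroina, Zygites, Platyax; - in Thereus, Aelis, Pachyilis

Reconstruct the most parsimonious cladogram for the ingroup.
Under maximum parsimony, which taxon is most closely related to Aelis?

Character polarity is set by the outgroup: the derived state is whichever differs from the outgroup's state, so for I, II, IV, V the derived state is '-', and for the remaining characters it is '+'.
I: derived state '-' in Meroina, Platyax, and Xiphella only — synapomorphy for {Meroina, Platyax, Xiphella}.
II (derived state '-') is shared by all ingroup taxa — unites the whole ingroup.
III groups Platyax and Thereus, which is incompatible with the clades supported by the remaining characters; treating it as convergent (homoplasy) costs fewer steps than any alternative tree.
IV: derived state '-' in Meroina and Xiphella only — synapomorphy for {Meroina, Xiphella}.
V: derived state '-' in Aelis and Thereus only — synapomorphy for {Aelis, Thereus}.
Only Meroina, Platyax, Xiphella, and Zygites show the derived state '+' for VI, supporting them as a clade.
Most parsimonious ingroup topology: ((Thereus,Aelis),((Platyax,(Meroina,Xiphella)),Zygites)).
Aelis and Thereus form a cherry on this tree, so they are sister taxa.

Thereus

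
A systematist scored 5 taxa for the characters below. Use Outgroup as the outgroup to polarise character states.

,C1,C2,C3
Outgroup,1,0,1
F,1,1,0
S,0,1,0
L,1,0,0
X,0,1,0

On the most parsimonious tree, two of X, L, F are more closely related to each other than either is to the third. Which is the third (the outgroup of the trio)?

Character polarity is set by the outgroup: the derived state is whichever differs from the outgroup's state, so for C1, C3 the derived state is '0', and for the remaining characters it is '1'.
Only S and X show the derived state '0' for C1, supporting them as a clade.
Only F, S, and X show the derived state '1' for C2, supporting them as a clade.
All ingroup taxa share the derived state '0' for C3; it defines the ingroup but does not resolve relationships within it.
Most parsimonious ingroup topology: ((F,(S,X)),L).
F and X share a more recent common ancestor with each other than either does with L, so L is the least closely related of the three.

L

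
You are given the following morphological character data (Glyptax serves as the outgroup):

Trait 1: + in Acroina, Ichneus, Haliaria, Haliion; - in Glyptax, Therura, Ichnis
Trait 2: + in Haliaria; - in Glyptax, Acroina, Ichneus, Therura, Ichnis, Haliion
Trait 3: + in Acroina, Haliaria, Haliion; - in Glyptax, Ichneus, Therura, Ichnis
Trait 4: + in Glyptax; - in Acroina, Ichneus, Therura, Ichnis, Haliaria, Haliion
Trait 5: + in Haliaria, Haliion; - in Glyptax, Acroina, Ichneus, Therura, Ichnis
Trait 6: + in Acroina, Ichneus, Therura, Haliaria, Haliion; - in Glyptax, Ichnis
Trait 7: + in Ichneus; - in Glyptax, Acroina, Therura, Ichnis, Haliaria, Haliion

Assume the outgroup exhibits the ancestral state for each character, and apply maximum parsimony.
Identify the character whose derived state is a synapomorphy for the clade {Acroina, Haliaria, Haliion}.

Trait 3

Character polarity is set by the outgroup: the derived state is whichever differs from the outgroup's state, so for Trait 4 the derived state is '-', and for the remaining characters it is '+'.
Trait 1: derived state '+' in Acroina, Haliaria, Haliion, and Ichneus only — synapomorphy for {Acroina, Haliaria, Haliion, Ichneus}.
Trait 2 (derived state '+') is unique to Haliaria (autapomorphy; uninformative for grouping).
Only Acroina, Haliaria, and Haliion show the derived state '+' for Trait 3, supporting them as a clade.
Trait 4 (derived state '-') is shared by all ingroup taxa — unites the whole ingroup.
Trait 5: derived state '+' in Haliaria and Haliion only — synapomorphy for {Haliaria, Haliion}.
Only Acroina, Haliaria, Haliion, Ichneus, and Therura show the derived state '+' for Trait 6, supporting them as a clade.
Trait 7: derived state '+' in Ichneus only — an autapomorphy, so it tells us nothing about relationships among taxa.
Most parsimonious ingroup topology: ((((Acroina,(Haliaria,Haliion)),Ichneus),Therura),Ichnis).
The clade {Acroina, Haliaria, Haliion} is supported by Trait 3: its derived state '+' occurs in exactly those taxa and in no other taxon (including the outgroup).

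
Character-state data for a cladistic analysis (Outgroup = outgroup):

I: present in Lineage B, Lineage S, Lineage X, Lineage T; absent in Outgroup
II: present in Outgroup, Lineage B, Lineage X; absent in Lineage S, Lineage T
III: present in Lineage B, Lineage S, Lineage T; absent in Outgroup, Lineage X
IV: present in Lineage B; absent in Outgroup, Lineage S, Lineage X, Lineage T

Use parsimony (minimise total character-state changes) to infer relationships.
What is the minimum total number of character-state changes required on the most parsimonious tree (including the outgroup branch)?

4

Character polarity is set by the outgroup: the derived state is whichever differs from the outgroup's state, so for II the derived state is 'absent', and for the remaining characters it is 'present'.
I (derived state 'present') is shared by all ingroup taxa — unites the whole ingroup.
II: derived state 'absent' in Lineage S and Lineage T only — synapomorphy for {Lineage S, Lineage T}.
III (derived state 'present') is shared by Lineage B, Lineage S, and Lineage T — a synapomorphy uniting that clade.
IV (derived state 'present') is unique to Lineage B (autapomorphy; uninformative for grouping).
Most parsimonious ingroup topology: ((Lineage B,(Lineage S,Lineage T)),Lineage X).
Changes per character on this tree: I: 1; II: 1; III: 1; IV: 1.
Total = 4.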